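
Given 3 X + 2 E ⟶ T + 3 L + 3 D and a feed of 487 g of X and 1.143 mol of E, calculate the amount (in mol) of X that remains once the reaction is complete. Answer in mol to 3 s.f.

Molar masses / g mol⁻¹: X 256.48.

0.184 mol

n(X) = 487.0 / 256.48 = 1.899 mol
n(E) = 1.143 mol
n/ν for X = 1.899/3 = 0.6330
n/ν for E = 1.143/2 = 0.5715
Smallest n/ν is E → limiting reagent.
X consumed = (3/2) × 1.143 = 1.715 mol
X remaining = 1.899 − 1.715 = 0.1840 mol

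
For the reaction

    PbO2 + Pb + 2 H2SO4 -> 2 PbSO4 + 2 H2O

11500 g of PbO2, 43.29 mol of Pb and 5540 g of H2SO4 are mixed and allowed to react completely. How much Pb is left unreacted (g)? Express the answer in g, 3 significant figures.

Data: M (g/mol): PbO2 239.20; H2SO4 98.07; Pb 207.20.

n(PbO2) = 11500 / 239.20 = 48.08 mol
n(Pb) = 43.29 mol
n(H2SO4) = 5540 / 98.07 = 56.49 mol
n/ν for PbO2 = 48.08/1 = 48.08
n/ν for Pb = 43.29/1 = 43.29
n/ν for H2SO4 = 56.49/2 = 28.25
Smallest n/ν is H2SO4 → limiting reagent.
Pb consumed = (1/2) × 56.49 = 28.25 mol
Pb remaining = 43.29 − 28.25 = 15.04 mol
mass = 15.04 × 207.20 = 3116 g

3120 g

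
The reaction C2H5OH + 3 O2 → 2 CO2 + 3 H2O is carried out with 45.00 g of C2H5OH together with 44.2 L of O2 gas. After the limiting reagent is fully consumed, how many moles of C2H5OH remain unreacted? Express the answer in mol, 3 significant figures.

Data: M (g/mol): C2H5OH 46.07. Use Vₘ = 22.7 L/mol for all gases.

0.328 mol

n(C2H5OH) = 45.00 / 46.07 = 0.9768 mol
n(O2) = 44.20 / 22.7 = 1.947 mol
n/ν → C2H5OH: 0.9768, O2: 0.6490; O2 is limiting.
C2H5OH consumed = (1/3) × 1.947 = 0.6490 mol
C2H5OH remaining = 0.9768 − 0.6490 = 0.3278 mol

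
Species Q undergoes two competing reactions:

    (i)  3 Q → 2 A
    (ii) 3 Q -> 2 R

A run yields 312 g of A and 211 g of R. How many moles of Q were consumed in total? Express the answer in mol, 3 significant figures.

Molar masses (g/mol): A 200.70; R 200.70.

n(A) = 312 / 200.70 = 1.555 mol
n(R) = 211 / 200.70 = 1.051 mol
n(Q) via (i) = (3/2)×1.555 = 2.333 mol
n(Q) via (ii) = (3/2)×1.051 = 1.577 mol
total n(Q) = 2.333 + 1.577 = 3.910 mol

3.91 mol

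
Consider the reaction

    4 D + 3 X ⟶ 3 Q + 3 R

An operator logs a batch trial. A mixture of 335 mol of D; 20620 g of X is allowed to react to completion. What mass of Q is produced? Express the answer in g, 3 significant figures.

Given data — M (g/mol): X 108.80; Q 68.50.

n(D) = 335.0 mol
n(X) = 20620 / 108.80 = 189.5 mol
n/ν for D = 335.0/4 = 83.75
n/ν for X = 189.5/3 = 63.17
Smallest n/ν is X → limiting reagent.
n(Q) = (3/3) × 189.5 = 189.5 mol
mass = 189.5 × 68.50 = 12980 g

13000 g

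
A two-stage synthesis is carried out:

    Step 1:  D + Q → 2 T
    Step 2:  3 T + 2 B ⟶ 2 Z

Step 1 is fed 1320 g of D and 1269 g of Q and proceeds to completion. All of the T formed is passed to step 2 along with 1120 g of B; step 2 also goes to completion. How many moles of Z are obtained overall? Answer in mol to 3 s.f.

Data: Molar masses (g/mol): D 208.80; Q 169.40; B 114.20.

Step 1:
n(D) = 1320 / 208.80 = 6.322 mol
n(Q) = 1269 / 169.40 = 7.491 mol
n/ν for D = 6.322/1 = 6.322
n/ν for Q = 7.491/1 = 7.491
Smallest n/ν is D → limiting reagent.
n(T) produced = (2/1) × 6.322 = 12.64 mol
Step 2:
n(T) available = 12.64 mol
n(B) = 1120 / 114.20 = 9.807 mol
n/ν for T = 12.64/3 = 4.213
n/ν for B = 9.807/2 = 4.904
Smallest n/ν is T → limiting reagent.
n(Z) = (2/3) × 12.64 = 8.427 mol

8.43 mol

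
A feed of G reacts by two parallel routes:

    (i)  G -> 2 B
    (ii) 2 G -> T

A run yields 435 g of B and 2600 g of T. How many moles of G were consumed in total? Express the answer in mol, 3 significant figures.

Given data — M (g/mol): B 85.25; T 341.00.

17.8 mol

n(B) = 435 / 85.25 = 5.103 mol
n(T) = 2600 / 341.00 = 7.625 mol
n(G) via (i) = (1/2)×5.103 = 2.552 mol
n(G) via (ii) = (2/1)×7.625 = 15.25 mol
total n(G) = 2.552 + 15.25 = 17.80 mol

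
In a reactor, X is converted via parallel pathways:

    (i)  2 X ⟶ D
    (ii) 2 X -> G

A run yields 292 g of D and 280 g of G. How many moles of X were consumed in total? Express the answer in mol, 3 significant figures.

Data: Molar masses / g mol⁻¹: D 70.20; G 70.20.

n(D) = 292 / 70.20 = 4.160 mol
n(G) = 280 / 70.20 = 3.989 mol
n(X) via (i) = (2/1)×4.160 = 8.320 mol
n(X) via (ii) = (2/1)×3.989 = 7.978 mol
total n(X) = 8.320 + 7.978 = 16.30 mol

16.3 mol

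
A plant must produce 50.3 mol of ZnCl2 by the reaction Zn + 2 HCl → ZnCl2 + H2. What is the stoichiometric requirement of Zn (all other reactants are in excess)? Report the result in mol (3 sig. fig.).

50.3 mol

n(ZnCl2) = 50.30 mol
n(Zn) = (1/1) × 50.30 = 50.30 mol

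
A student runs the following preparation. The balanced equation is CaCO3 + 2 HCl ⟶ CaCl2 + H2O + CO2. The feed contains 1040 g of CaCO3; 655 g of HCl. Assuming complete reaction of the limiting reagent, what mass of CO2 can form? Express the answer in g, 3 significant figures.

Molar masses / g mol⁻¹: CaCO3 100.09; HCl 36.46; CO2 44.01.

395 g

n(CaCO3) = 1040 / 100.09 = 10.39 mol
n(HCl) = 655.0 / 36.46 = 17.96 mol
n/ν for CaCO3 = 10.39/1 = 10.39
n/ν for HCl = 17.96/2 = 8.980
Smallest n/ν is HCl → limiting reagent.
n(CO2) = (1/2) × 17.96 = 8.980 mol
mass = 8.980 × 44.01 = 395.2 g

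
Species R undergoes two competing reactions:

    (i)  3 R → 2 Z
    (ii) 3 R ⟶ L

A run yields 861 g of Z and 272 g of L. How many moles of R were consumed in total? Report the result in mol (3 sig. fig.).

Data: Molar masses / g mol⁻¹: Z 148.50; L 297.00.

11.4 mol

n(Z) = 861 / 148.50 = 5.798 mol
n(L) = 272 / 297.00 = 0.9158 mol
n(R) via (i) = (3/2)×5.798 = 8.697 mol
n(R) via (ii) = (3/1)×0.9158 = 2.747 mol
total n(R) = 8.697 + 2.747 = 11.44 mol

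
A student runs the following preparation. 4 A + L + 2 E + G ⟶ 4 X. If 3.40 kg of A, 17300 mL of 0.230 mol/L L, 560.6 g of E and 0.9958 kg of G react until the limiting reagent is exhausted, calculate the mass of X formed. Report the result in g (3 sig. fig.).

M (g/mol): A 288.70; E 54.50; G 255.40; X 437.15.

5150 g

n(A) = 3.400×1000 / 288.70 = 11.78 mol
n(L) = 0.230 × 17300/1000 = 3.979 mol
n(E) = 560.6 / 54.50 = 10.29 mol
n(G) = 0.9958×1000 / 255.40 = 3.899 mol
n/ν for A = 11.78/4 = 2.945
n/ν for L = 3.979/1 = 3.979
n/ν for E = 10.29/2 = 5.145
n/ν for G = 3.899/1 = 3.899
Smallest n/ν is A → limiting reagent.
n(X) = (4/4) × 11.78 = 11.78 mol
mass = 11.78 × 437.15 = 5150 g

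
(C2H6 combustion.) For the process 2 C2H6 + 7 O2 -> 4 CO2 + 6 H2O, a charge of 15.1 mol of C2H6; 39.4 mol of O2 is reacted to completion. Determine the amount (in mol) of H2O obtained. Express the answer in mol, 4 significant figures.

n(C2H6) = 15.10 mol
n(O2) = 39.40 mol
n/ν for C2H6 = 15.10/2 = 7.550
n/ν for O2 = 39.40/7 = 5.629
Smallest n/ν is O2 → limiting reagent.
n(H2O) = (6/7) × 39.40 = 33.77 mol

33.77 mol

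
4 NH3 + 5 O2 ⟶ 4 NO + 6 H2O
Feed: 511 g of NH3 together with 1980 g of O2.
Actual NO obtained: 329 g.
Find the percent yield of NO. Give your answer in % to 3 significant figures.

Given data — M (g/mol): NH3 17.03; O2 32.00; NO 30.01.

36.5 %

n(NH3) = 511.0 / 17.03 = 30.01 mol
n(O2) = 1980 / 32.00 = 61.88 mol
n/ν for NH3 = 30.01/4 = 7.503
n/ν for O2 = 61.88/5 = 12.38
Smallest n/ν is NH3 → limiting reagent.
theoretical n(NO) = (4/4) × 30.01 = 30.01 mol → 900.6 g
% yield = 329 / 900.6 × 100 = 36.53 %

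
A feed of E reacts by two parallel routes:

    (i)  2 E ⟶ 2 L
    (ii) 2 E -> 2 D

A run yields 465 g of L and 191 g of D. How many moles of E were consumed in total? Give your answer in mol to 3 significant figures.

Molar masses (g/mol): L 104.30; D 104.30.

6.29 mol

n(L) = 465 / 104.30 = 4.458 mol
n(D) = 191 / 104.30 = 1.831 mol
n(E) via (i) = (2/2)×4.458 = 4.458 mol
n(E) via (ii) = (2/2)×1.831 = 1.831 mol
total n(E) = 4.458 + 1.831 = 6.289 mol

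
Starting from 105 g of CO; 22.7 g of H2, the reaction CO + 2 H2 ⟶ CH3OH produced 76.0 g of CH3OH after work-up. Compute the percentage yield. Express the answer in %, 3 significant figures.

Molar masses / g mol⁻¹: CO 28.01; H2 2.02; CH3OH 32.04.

63.3 %

n(CO) = 105.0 / 28.01 = 3.749 mol
n(H2) = 22.70 / 2.02 = 11.24 mol
n/ν → CO: 3.749, H2: 5.620; CO is limiting.
theoretical n(CH3OH) = (1/1) × 3.749 = 3.749 mol → 120.1 g
% yield = 76.0 / 120.1 × 100 = 63.28 %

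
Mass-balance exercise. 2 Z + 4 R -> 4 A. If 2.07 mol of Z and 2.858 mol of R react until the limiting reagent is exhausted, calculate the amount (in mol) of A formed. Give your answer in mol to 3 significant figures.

2.86 mol

n(Z) = 2.070 mol
n(R) = 2.858 mol
n/ν for Z = 2.070/2 = 1.035
n/ν for R = 2.858/4 = 0.7145
Smallest n/ν is R → limiting reagent.
n(A) = (4/4) × 2.858 = 2.858 mol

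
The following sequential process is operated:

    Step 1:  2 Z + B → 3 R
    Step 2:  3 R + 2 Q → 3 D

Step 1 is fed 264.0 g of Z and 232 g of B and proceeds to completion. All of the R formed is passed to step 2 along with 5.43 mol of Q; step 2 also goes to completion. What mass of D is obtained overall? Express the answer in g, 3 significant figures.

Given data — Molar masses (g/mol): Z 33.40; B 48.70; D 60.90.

496 g

Step 1:
n(Z) = 264.0 / 33.40 = 7.904 mol
n(B) = 232.0 / 48.70 = 4.764 mol
n/ν for Z = 7.904/2 = 3.952
n/ν for B = 4.764/1 = 4.764
Smallest n/ν is Z → limiting reagent.
n(R) produced = (3/2) × 7.904 = 11.86 mol
Step 2:
n(R) available = 11.86 mol
n(Q) = 5.430 mol
n/ν for R = 11.86/3 = 3.953
n/ν for Q = 5.430/2 = 2.715
Smallest n/ν is Q → limiting reagent.
n(D) = (3/2) × 5.430 = 8.145 mol
mass = 8.145 × 60.90 = 496.0 g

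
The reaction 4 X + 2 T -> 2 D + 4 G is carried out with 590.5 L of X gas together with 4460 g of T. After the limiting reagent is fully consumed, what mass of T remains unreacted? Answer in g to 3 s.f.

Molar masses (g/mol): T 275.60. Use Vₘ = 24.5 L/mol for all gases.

n(X) = 590.5 / 24.5 = 24.10 mol
n(T) = 4460 / 275.60 = 16.18 mol
n/ν for X = 24.10/4 = 6.025
n/ν for T = 16.18/2 = 8.090
Smallest n/ν is X → limiting reagent.
T consumed = (2/4) × 24.10 = 12.05 mol
T remaining = 16.18 − 12.05 = 4.130 mol
mass = 4.130 × 275.60 = 1138 g

1140 g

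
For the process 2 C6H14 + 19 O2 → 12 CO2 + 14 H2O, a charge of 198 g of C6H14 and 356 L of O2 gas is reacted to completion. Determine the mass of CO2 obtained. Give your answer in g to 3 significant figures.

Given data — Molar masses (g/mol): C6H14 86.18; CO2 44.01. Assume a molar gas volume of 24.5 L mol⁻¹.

n(C6H14) = 198.0 / 86.18 = 2.298 mol
n(O2) = 356.0 / 24.5 = 14.53 mol
n/ν → C6H14: 1.149, O2: 0.7647; O2 is limiting.
n(CO2) = (12/19) × 14.53 = 9.177 mol
mass = 9.177 × 44.01 = 403.9 g

404 g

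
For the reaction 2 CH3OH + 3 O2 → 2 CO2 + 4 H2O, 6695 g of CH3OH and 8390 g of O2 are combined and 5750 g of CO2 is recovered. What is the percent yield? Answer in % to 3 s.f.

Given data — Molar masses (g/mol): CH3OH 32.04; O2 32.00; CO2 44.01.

74.7 %

n(CH3OH) = 6695 / 32.04 = 209.0 mol
n(O2) = 8390 / 32.00 = 262.2 mol
n/ν for CH3OH = 209.0/2 = 104.5
n/ν for O2 = 262.2/3 = 87.40
Smallest n/ν is O2 → limiting reagent.
theoretical n(CO2) = (2/3) × 262.2 = 174.8 mol → 7693 g
% yield = 5750 / 7693 × 100 = 74.74 %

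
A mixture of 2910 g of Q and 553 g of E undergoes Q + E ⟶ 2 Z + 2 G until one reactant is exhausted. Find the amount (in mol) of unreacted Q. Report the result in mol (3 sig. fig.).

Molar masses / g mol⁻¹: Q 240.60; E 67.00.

n(Q) = 2910 / 240.60 = 12.09 mol
n(E) = 553.0 / 67.00 = 8.254 mol
n/ν → Q: 12.09, E: 8.254; E is limiting.
Q consumed = (1/1) × 8.254 = 8.254 mol
Q remaining = 12.09 − 8.254 = 3.836 mol

3.84 mol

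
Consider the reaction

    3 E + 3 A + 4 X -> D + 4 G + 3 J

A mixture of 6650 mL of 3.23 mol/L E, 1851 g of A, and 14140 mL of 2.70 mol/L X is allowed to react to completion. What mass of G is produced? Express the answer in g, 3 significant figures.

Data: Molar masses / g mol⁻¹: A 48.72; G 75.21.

n(E) = 3.23 × 6650/1000 = 21.48 mol
n(A) = 1851 / 48.72 = 37.99 mol
n(X) = 2.70 × 14140/1000 = 38.18 mol
n/ν for E = 21.48/3 = 7.160
n/ν for A = 37.99/3 = 12.66
n/ν for X = 38.18/4 = 9.545
Smallest n/ν is E → limiting reagent.
n(G) = (4/3) × 21.48 = 28.64 mol
mass = 28.64 × 75.21 = 2154 g

2150 g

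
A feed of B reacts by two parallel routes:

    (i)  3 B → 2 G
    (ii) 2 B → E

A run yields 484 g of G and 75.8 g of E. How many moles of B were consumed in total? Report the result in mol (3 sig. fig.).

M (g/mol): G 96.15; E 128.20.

8.73 mol

n(G) = 484 / 96.15 = 5.034 mol
n(E) = 75.8 / 128.20 = 0.5913 mol
n(B) via (i) = (3/2)×5.034 = 7.551 mol
n(B) via (ii) = (2/1)×0.5913 = 1.183 mol
total n(B) = 7.551 + 1.183 = 8.734 mol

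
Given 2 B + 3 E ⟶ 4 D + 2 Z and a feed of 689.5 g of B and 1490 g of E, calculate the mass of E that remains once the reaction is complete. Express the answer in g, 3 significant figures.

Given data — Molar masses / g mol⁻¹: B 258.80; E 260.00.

451 g

n(B) = 689.5 / 258.80 = 2.664 mol
n(E) = 1490 / 260.00 = 5.731 mol
n/ν → B: 1.332, E: 1.910; B is limiting.
E consumed = (3/2) × 2.664 = 3.996 mol
E remaining = 5.731 − 3.996 = 1.735 mol
mass = 1.735 × 260.00 = 451.1 g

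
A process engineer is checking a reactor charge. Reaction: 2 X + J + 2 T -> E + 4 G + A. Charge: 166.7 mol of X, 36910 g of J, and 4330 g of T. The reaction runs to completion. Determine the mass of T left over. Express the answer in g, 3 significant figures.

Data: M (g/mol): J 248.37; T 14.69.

1880 g

n(X) = 166.7 mol
n(J) = 36910 / 248.37 = 148.6 mol
n(T) = 4330 / 14.69 = 294.8 mol
n/ν for X = 166.7/2 = 83.35
n/ν for J = 148.6/1 = 148.6
n/ν for T = 294.8/2 = 147.4
Smallest n/ν is X → limiting reagent.
T consumed = (2/2) × 166.7 = 166.7 mol
T remaining = 294.8 − 166.7 = 128.1 mol
mass = 128.1 × 14.69 = 1882 g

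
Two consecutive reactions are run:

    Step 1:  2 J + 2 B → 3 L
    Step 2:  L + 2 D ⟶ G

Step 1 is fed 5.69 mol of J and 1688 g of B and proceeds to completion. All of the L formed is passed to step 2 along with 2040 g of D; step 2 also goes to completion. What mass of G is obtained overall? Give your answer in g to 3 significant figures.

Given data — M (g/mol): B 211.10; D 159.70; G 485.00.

3100 g

Step 1:
n(J) = 5.690 mol
n(B) = 1688 / 211.10 = 7.996 mol
n/ν for J = 5.690/2 = 2.845
n/ν for B = 7.996/2 = 3.998
Smallest n/ν is J → limiting reagent.
n(L) produced = (3/2) × 5.690 = 8.535 mol
Step 2:
n(L) available = 8.535 mol
n(D) = 2040 / 159.70 = 12.77 mol
n/ν for L = 8.535/1 = 8.535
n/ν for D = 12.77/2 = 6.385
Smallest n/ν is D → limiting reagent.
n(G) = (1/2) × 12.77 = 6.385 mol
mass = 6.385 × 485.00 = 3097 g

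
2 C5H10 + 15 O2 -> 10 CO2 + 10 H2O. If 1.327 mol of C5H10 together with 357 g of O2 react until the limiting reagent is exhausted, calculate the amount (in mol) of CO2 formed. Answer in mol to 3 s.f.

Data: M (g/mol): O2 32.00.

6.64 mol

n(C5H10) = 1.327 mol
n(O2) = 357.0 / 32.00 = 11.16 mol
n/ν for C5H10 = 1.327/2 = 0.6635
n/ν for O2 = 11.16/15 = 0.7440
Smallest n/ν is C5H10 → limiting reagent.
n(CO2) = (10/2) × 1.327 = 6.635 mol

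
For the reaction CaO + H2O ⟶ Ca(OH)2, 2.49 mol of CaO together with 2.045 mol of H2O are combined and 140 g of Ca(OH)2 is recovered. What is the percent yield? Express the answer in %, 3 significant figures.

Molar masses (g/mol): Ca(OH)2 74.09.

n(CaO) = 2.490 mol
n(H2O) = 2.045 mol
n/ν → CaO: 2.490, H2O: 2.045; H2O is limiting.
theoretical n(Ca(OH)2) = (1/1) × 2.045 = 2.045 mol → 151.5 g
% yield = 140 / 151.5 × 100 = 92.41 %

92.4 %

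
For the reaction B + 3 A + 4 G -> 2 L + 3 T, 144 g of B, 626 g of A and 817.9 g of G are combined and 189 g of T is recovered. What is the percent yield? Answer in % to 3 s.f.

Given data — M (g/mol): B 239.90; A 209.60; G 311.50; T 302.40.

34.7 %

n(B) = 144.0 / 239.90 = 0.6003 mol
n(A) = 626.0 / 209.60 = 2.987 mol
n(G) = 817.9 / 311.50 = 2.626 mol
n/ν for B = 0.6003/1 = 0.6003
n/ν for A = 2.987/3 = 0.9957
n/ν for G = 2.626/4 = 0.6565
Smallest n/ν is B → limiting reagent.
theoretical n(T) = (3/1) × 0.6003 = 1.801 mol → 544.6 g
% yield = 189 / 544.6 × 100 = 34.70 %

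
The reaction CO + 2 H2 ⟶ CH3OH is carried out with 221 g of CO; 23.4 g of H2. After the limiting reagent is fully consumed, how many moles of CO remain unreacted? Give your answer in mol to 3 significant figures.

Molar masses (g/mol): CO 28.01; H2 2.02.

n(CO) = 221.0 / 28.01 = 7.890 mol
n(H2) = 23.40 / 2.02 = 11.58 mol
n/ν → CO: 7.890, H2: 5.790; H2 is limiting.
CO consumed = (1/2) × 11.58 = 5.790 mol
CO remaining = 7.890 − 5.790 = 2.100 mol

2.10 mol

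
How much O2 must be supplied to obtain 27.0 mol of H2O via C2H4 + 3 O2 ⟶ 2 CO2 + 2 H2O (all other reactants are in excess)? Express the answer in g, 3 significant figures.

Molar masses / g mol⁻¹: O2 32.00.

n(H2O) = 27.00 mol
n(O2) = (3/2) × 27.00 = 40.50 mol
mass = 40.50 × 32.00 = 1296 g

1300 g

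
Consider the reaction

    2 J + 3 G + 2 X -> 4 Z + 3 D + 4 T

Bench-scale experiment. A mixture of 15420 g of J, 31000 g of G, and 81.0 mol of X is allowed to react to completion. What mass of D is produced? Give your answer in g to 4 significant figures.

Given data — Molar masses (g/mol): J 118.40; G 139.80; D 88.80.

n(J) = 15420 / 118.40 = 130.2 mol
n(G) = 31000 / 139.80 = 221.7 mol
n(X) = 81.00 mol
n/ν for J = 130.2/2 = 65.10
n/ν for G = 221.7/3 = 73.90
n/ν for X = 81.00/2 = 40.50
Smallest n/ν is X → limiting reagent.
n(D) = (3/2) × 81.00 = 121.5 mol
mass = 121.5 × 88.80 = 10790 g

10790 g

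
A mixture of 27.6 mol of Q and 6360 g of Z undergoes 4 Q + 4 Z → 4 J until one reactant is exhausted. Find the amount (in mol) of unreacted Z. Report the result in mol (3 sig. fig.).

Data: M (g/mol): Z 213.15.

n(Q) = 27.60 mol
n(Z) = 6360 / 213.15 = 29.84 mol
n/ν for Q = 27.60/4 = 6.900
n/ν for Z = 29.84/4 = 7.460
Smallest n/ν is Q → limiting reagent.
Z consumed = (4/4) × 27.60 = 27.60 mol
Z remaining = 29.84 − 27.60 = 2.240 mol

2.24 mol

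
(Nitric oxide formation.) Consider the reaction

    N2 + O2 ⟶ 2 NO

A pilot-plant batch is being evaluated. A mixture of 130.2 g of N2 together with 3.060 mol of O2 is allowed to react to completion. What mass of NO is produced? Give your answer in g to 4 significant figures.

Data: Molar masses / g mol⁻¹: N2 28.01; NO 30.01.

183.7 g

n(N2) = 130.2 / 28.01 = 4.648 mol
n(O2) = 3.060 mol
n/ν for N2 = 4.648/1 = 4.648
n/ν for O2 = 3.060/1 = 3.060
Smallest n/ν is O2 → limiting reagent.
n(NO) = (2/1) × 3.060 = 6.120 mol
mass = 6.120 × 30.01 = 183.7 g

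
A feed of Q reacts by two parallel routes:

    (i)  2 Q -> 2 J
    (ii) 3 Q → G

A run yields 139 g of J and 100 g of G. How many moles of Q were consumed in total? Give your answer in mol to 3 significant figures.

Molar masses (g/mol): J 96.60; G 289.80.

2.47 mol

n(J) = 139 / 96.60 = 1.439 mol
n(G) = 100 / 289.80 = 0.3451 mol
n(Q) via (i) = (2/2)×1.439 = 1.439 mol
n(Q) via (ii) = (3/1)×0.3451 = 1.035 mol
total n(Q) = 1.439 + 1.035 = 2.474 mol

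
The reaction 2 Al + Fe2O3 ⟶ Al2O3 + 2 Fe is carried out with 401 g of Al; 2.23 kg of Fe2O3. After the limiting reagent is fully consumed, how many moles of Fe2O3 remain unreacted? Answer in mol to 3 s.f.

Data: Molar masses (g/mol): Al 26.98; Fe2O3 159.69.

6.53 mol

n(Al) = 401.0 / 26.98 = 14.86 mol
n(Fe2O3) = 2.230×1000 / 159.69 = 13.96 mol
n/ν → Al: 7.430, Fe2O3: 13.96; Al is limiting.
Fe2O3 consumed = (1/2) × 14.86 = 7.430 mol
Fe2O3 remaining = 13.96 − 7.430 = 6.530 mol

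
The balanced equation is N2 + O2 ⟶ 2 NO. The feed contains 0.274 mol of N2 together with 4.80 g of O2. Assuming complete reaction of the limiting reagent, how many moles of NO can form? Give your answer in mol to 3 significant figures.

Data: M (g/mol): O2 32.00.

n(N2) = 0.2740 mol
n(O2) = 4.800 / 32.00 = 0.1500 mol
n/ν for N2 = 0.2740/1 = 0.2740
n/ν for O2 = 0.1500/1 = 0.1500
Smallest n/ν is O2 → limiting reagent.
n(NO) = (2/1) × 0.1500 = 0.3000 mol

0.300 mol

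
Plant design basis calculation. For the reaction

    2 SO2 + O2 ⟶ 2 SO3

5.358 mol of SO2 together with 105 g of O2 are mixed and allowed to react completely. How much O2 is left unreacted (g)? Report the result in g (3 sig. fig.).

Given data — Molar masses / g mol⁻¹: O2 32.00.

19.3 g

n(SO2) = 5.358 mol
n(O2) = 105.0 / 32.00 = 3.281 mol
n/ν → SO2: 2.679, O2: 3.281; SO2 is limiting.
O2 consumed = (1/2) × 5.358 = 2.679 mol
O2 remaining = 3.281 − 2.679 = 0.6020 mol
mass = 0.6020 × 32.00 = 19.26 g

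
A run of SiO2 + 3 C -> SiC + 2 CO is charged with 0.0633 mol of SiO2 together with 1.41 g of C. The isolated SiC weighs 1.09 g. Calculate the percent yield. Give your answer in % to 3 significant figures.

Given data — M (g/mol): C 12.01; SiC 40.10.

n(SiO2) = 0.06330 mol
n(C) = 1.410 / 12.01 = 0.1174 mol
n/ν → SiO2: 0.06330, C: 0.03913; C is limiting.
theoretical n(SiC) = (1/3) × 0.1174 = 0.03913 mol → 1.569 g
% yield = 1.09 / 1.569 × 100 = 69.47 %

69.5 %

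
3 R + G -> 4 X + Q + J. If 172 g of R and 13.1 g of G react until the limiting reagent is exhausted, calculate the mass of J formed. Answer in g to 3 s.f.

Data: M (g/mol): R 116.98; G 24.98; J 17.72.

n(R) = 172.0 / 116.98 = 1.470 mol
n(G) = 13.10 / 24.98 = 0.5244 mol
n/ν for R = 1.470/3 = 0.4900
n/ν for G = 0.5244/1 = 0.5244
Smallest n/ν is R → limiting reagent.
n(J) = (1/3) × 1.470 = 0.4900 mol
mass = 0.4900 × 17.72 = 8.683 g

8.68 g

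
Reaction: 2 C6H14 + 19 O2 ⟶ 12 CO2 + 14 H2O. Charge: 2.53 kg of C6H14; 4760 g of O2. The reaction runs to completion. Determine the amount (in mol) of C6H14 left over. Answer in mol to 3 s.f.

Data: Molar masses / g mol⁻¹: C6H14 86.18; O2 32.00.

n(C6H14) = 2.530×1000 / 86.18 = 29.36 mol
n(O2) = 4760 / 32.00 = 148.8 mol
n/ν → C6H14: 14.68, O2: 7.832; O2 is limiting.
C6H14 consumed = (2/19) × 148.8 = 15.66 mol
C6H14 remaining = 29.36 − 15.66 = 13.70 mol

13.7 mol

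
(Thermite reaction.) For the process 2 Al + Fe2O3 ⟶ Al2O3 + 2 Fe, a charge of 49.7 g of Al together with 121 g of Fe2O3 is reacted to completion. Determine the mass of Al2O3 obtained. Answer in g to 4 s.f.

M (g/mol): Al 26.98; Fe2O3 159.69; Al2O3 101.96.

n(Al) = 49.70 / 26.98 = 1.842 mol
n(Fe2O3) = 121.0 / 159.69 = 0.7577 mol
n/ν → Al: 0.9210, Fe2O3: 0.7577; Fe2O3 is limiting.
n(Al2O3) = (1/1) × 0.7577 = 0.7577 mol
mass = 0.7577 × 101.96 = 77.26 g

77.26 g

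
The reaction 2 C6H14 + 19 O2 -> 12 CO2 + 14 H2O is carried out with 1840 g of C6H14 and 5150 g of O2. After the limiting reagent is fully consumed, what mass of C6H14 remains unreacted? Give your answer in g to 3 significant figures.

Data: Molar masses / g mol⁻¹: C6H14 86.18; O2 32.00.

380 g

n(C6H14) = 1840 / 86.18 = 21.35 mol
n(O2) = 5150 / 32.00 = 160.9 mol
n/ν for C6H14 = 21.35/2 = 10.68
n/ν for O2 = 160.9/19 = 8.468
Smallest n/ν is O2 → limiting reagent.
C6H14 consumed = (2/19) × 160.9 = 16.94 mol
C6H14 remaining = 21.35 − 16.94 = 4.410 mol
mass = 4.410 × 86.18 = 380.1 g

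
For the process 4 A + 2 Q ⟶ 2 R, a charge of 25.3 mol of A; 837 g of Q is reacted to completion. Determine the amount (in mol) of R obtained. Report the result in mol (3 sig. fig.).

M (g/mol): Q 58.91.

12.7 mol

n(A) = 25.30 mol
n(Q) = 837.0 / 58.91 = 14.21 mol
n/ν for A = 25.30/4 = 6.325
n/ν for Q = 14.21/2 = 7.105
Smallest n/ν is A → limiting reagent.
n(R) = (2/4) × 25.30 = 12.65 mol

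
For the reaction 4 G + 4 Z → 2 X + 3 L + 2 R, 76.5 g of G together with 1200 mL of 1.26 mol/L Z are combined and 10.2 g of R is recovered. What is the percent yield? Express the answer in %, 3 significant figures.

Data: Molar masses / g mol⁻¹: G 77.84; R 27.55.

n(G) = 76.50 / 77.84 = 0.9828 mol
n(Z) = 1.26 × 1200/1000 = 1.512 mol
n/ν for G = 0.9828/4 = 0.2457
n/ν for Z = 1.512/4 = 0.3780
Smallest n/ν is G → limiting reagent.
theoretical n(R) = (2/4) × 0.9828 = 0.4914 mol → 13.54 g
% yield = 10.2 / 13.54 × 100 = 75.33 %

75.3 %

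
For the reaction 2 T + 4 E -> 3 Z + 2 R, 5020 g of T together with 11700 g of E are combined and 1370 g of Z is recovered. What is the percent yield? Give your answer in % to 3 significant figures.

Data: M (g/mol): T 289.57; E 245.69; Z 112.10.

n(T) = 5020 / 289.57 = 17.34 mol
n(E) = 11700 / 245.69 = 47.62 mol
n/ν for T = 17.34/2 = 8.670
n/ν for E = 47.62/4 = 11.91
Smallest n/ν is T → limiting reagent.
theoretical n(Z) = (3/2) × 17.34 = 26.01 mol → 2916 g
% yield = 1370 / 2916 × 100 = 46.98 %

47.0 %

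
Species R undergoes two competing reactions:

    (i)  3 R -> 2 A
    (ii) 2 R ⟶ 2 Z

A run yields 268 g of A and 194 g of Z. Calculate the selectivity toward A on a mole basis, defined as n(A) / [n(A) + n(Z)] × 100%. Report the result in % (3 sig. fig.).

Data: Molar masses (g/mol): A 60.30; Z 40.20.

n(A) = 268 / 60.30 = 4.444 mol
n(Z) = 194 / 40.20 = 4.826 mol
selectivity = 4.444/(4.444+4.826) × 100 = 47.94 %

47.9 %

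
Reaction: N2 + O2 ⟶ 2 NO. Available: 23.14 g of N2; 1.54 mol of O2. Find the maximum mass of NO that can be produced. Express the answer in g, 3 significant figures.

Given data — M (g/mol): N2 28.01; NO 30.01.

49.6 g

n(N2) = 23.14 / 28.01 = 0.8261 mol
n(O2) = 1.540 mol
n/ν → N2: 0.8261, O2: 1.540; N2 is limiting.
n(NO) = (2/1) × 0.8261 = 1.652 mol
mass = 1.652 × 30.01 = 49.58 g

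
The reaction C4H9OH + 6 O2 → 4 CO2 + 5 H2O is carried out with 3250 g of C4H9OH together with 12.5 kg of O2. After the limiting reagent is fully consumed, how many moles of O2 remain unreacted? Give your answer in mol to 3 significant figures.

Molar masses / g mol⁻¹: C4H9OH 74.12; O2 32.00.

128 mol

n(C4H9OH) = 3250 / 74.12 = 43.85 mol
n(O2) = 12.50×1000 / 32.00 = 390.6 mol
n/ν for C4H9OH = 43.85/1 = 43.85
n/ν for O2 = 390.6/6 = 65.10
Smallest n/ν is C4H9OH → limiting reagent.
O2 consumed = (6/1) × 43.85 = 263.1 mol
O2 remaining = 390.6 − 263.1 = 127.5 mol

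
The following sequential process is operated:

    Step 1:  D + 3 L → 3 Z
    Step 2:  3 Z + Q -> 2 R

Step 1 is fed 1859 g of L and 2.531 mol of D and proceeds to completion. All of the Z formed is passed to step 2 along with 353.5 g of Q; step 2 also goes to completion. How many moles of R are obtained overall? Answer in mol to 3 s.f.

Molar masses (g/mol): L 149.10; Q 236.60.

Step 1:
n(L) = 1859 / 149.10 = 12.47 mol
n(D) = 2.531 mol
n/ν for L = 12.47/3 = 4.157
n/ν for D = 2.531/1 = 2.531
Smallest n/ν is D → limiting reagent.
n(Z) produced = (3/1) × 2.531 = 7.593 mol
Step 2:
n(Z) available = 7.593 mol
n(Q) = 353.5 / 236.60 = 1.494 mol
n/ν for Z = 7.593/3 = 2.531
n/ν for Q = 1.494/1 = 1.494
Smallest n/ν is Q → limiting reagent.
n(R) = (2/1) × 1.494 = 2.988 mol

2.99 mol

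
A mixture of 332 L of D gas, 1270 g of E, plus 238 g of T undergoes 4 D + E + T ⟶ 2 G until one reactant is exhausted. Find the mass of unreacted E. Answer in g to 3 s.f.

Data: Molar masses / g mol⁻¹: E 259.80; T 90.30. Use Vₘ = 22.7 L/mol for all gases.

n(D) = 332.0 / 22.7 = 14.63 mol
n(E) = 1270 / 259.80 = 4.888 mol
n(T) = 238.0 / 90.30 = 2.636 mol
n/ν → D: 3.658, E: 4.888, T: 2.636; T is limiting.
E consumed = (1/1) × 2.636 = 2.636 mol
E remaining = 4.888 − 2.636 = 2.252 mol
mass = 2.252 × 259.80 = 585.1 g

585 g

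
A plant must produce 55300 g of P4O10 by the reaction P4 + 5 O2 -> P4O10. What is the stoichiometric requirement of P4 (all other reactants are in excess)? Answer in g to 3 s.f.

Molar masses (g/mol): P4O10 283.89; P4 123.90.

n(P4O10) = 55300 / 283.89 = 194.8 mol
n(P4) = (1/1) × 194.8 = 194.8 mol
mass = 194.8 × 123.90 = 24140 g

24100 g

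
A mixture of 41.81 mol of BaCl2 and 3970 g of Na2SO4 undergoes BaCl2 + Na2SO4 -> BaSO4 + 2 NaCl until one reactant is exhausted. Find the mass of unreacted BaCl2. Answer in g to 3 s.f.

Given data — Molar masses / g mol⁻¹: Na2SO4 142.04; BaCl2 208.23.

2890 g

n(BaCl2) = 41.81 mol
n(Na2SO4) = 3970 / 142.04 = 27.95 mol
n/ν for BaCl2 = 41.81/1 = 41.81
n/ν for Na2SO4 = 27.95/1 = 27.95
Smallest n/ν is Na2SO4 → limiting reagent.
BaCl2 consumed = (1/1) × 27.95 = 27.95 mol
BaCl2 remaining = 41.81 − 27.95 = 13.86 mol
mass = 13.86 × 208.23 = 2886 g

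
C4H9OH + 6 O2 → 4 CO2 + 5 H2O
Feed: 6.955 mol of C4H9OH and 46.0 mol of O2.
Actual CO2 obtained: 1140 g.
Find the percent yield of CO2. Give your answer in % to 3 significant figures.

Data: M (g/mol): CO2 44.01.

93.1 %

n(C4H9OH) = 6.955 mol
n(O2) = 46.00 mol
n/ν for C4H9OH = 6.955/1 = 6.955
n/ν for O2 = 46.00/6 = 7.667
Smallest n/ν is C4H9OH → limiting reagent.
theoretical n(CO2) = (4/1) × 6.955 = 27.82 mol → 1224 g
% yield = 1140 / 1224 × 100 = 93.14 %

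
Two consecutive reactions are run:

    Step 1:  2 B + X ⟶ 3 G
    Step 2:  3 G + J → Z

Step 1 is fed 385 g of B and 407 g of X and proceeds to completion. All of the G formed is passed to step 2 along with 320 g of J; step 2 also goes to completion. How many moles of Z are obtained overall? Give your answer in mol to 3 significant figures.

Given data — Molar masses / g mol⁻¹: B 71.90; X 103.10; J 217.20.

Step 1:
n(B) = 385.0 / 71.90 = 5.355 mol
n(X) = 407.0 / 103.10 = 3.948 mol
n/ν for B = 5.355/2 = 2.678
n/ν for X = 3.948/1 = 3.948
Smallest n/ν is B → limiting reagent.
n(G) produced = (3/2) × 5.355 = 8.033 mol
Step 2:
n(G) available = 8.033 mol
n(J) = 320.0 / 217.20 = 1.473 mol
n/ν for G = 8.033/3 = 2.678
n/ν for J = 1.473/1 = 1.473
Smallest n/ν is J → limiting reagent.
n(Z) = (1/1) × 1.473 = 1.473 mol

1.47 mol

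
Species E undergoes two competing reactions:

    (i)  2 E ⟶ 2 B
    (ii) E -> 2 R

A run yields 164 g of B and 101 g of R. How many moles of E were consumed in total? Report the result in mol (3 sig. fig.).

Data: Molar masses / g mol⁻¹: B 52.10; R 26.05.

n(B) = 164 / 52.10 = 3.148 mol
n(R) = 101 / 26.05 = 3.877 mol
n(E) via (i) = (2/2)×3.148 = 3.148 mol
n(E) via (ii) = (1/2)×3.877 = 1.939 mol
total n(E) = 3.148 + 1.939 = 5.087 mol

5.09 mol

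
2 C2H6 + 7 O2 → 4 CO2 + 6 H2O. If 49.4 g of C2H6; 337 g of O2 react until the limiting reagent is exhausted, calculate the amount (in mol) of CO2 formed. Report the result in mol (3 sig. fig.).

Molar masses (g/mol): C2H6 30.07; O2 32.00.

n(C2H6) = 49.40 / 30.07 = 1.643 mol
n(O2) = 337.0 / 32.00 = 10.53 mol
n/ν for C2H6 = 1.643/2 = 0.8215
n/ν for O2 = 10.53/7 = 1.504
Smallest n/ν is C2H6 → limiting reagent.
n(CO2) = (4/2) × 1.643 = 3.286 mol

3.29 mol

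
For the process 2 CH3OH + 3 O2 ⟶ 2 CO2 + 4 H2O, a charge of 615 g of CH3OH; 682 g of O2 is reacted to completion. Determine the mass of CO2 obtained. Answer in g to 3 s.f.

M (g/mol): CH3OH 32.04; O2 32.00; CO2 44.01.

n(CH3OH) = 615.0 / 32.04 = 19.19 mol
n(O2) = 682.0 / 32.00 = 21.31 mol
n/ν → CH3OH: 9.595, O2: 7.103; O2 is limiting.
n(CO2) = (2/3) × 21.31 = 14.21 mol
mass = 14.21 × 44.01 = 625.4 g

625 g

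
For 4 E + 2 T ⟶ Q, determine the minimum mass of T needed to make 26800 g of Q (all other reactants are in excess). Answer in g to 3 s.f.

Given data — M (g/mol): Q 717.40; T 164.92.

12300 g

n(Q) = 26800 / 717.40 = 37.36 mol
n(T) = (2/1) × 37.36 = 74.72 mol
mass = 74.72 × 164.92 = 12320 g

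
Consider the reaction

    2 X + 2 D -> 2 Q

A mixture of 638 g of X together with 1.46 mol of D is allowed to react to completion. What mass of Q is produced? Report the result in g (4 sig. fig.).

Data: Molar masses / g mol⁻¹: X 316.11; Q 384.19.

560.9 g

n(X) = 638.0 / 316.11 = 2.018 mol
n(D) = 1.460 mol
n/ν → X: 1.009, D: 0.7300; D is limiting.
n(Q) = (2/2) × 1.460 = 1.460 mol
mass = 1.460 × 384.19 = 560.9 g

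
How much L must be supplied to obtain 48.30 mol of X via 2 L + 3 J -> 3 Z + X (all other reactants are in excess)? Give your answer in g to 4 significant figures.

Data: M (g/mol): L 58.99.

5698 g

n(X) = 48.30 mol
n(L) = (2/1) × 48.30 = 96.60 mol
mass = 96.60 × 58.99 = 5698 g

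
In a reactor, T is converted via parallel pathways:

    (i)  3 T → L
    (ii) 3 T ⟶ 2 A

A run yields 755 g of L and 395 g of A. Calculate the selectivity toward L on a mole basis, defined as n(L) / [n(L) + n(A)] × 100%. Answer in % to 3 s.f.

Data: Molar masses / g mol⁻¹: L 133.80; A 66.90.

48.9 %

n(L) = 755 / 133.80 = 5.643 mol
n(A) = 395 / 66.90 = 5.904 mol
selectivity = 5.643/(5.643+5.904) × 100 = 48.87 %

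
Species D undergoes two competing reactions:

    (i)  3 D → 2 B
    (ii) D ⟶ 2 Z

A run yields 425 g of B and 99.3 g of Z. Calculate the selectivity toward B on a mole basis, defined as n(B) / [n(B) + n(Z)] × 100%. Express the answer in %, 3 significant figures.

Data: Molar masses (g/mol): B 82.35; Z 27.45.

58.8 %

n(B) = 425 / 82.35 = 5.161 mol
n(Z) = 99.3 / 27.45 = 3.617 mol
selectivity = 5.161/(5.161+3.617) × 100 = 58.79 %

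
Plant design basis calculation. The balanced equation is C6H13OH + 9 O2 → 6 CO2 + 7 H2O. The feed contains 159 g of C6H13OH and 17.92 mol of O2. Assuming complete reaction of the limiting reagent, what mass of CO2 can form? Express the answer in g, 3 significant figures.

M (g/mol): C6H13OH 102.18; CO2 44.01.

n(C6H13OH) = 159.0 / 102.18 = 1.556 mol
n(O2) = 17.92 mol
n/ν → C6H13OH: 1.556, O2: 1.991; C6H13OH is limiting.
n(CO2) = (6/1) × 1.556 = 9.336 mol
mass = 9.336 × 44.01 = 410.9 g

411 g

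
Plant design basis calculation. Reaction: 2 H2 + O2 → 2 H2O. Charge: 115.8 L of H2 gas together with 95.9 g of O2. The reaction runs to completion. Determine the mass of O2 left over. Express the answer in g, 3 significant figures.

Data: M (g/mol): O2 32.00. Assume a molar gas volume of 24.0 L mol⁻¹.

n(H2) = 115.8 / 24.0 = 4.825 mol
n(O2) = 95.90 / 32.00 = 2.997 mol
n/ν → H2: 2.413, O2: 2.997; H2 is limiting.
O2 consumed = (1/2) × 4.825 = 2.413 mol
O2 remaining = 2.997 − 2.413 = 0.5840 mol
mass = 0.5840 × 32.00 = 18.69 g

18.7 g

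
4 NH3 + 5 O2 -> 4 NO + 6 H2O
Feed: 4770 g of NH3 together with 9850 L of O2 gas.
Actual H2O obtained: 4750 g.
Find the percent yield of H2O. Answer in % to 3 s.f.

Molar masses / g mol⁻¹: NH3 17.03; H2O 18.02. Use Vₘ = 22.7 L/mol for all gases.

n(NH3) = 4770 / 17.03 = 280.1 mol
n(O2) = 9850 / 22.7 = 433.9 mol
n/ν for NH3 = 280.1/4 = 70.03
n/ν for O2 = 433.9/5 = 86.78
Smallest n/ν is NH3 → limiting reagent.
theoretical n(H2O) = (6/4) × 280.1 = 420.2 mol → 7572 g
% yield = 4750 / 7572 × 100 = 62.73 %

62.7 %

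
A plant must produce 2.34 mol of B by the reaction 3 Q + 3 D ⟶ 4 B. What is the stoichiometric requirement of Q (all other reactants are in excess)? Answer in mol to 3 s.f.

1.76 mol

n(B) = 2.340 mol
n(Q) = (3/4) × 2.340 = 1.755 mol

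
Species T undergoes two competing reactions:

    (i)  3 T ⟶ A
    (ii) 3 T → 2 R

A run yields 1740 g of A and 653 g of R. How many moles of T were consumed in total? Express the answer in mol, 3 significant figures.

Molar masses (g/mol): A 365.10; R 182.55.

n(A) = 1740 / 365.10 = 4.766 mol
n(R) = 653 / 182.55 = 3.577 mol
n(T) via (i) = (3/1)×4.766 = 14.30 mol
n(T) via (ii) = (3/2)×3.577 = 5.366 mol
total n(T) = 14.30 + 5.366 = 19.67 mol

19.7 mol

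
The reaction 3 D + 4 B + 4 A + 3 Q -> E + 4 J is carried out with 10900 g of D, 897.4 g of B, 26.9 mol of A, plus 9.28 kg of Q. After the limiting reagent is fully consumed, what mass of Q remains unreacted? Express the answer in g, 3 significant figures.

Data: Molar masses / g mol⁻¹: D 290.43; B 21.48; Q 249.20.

n(D) = 10900 / 290.43 = 37.53 mol
n(B) = 897.4 / 21.48 = 41.78 mol
n(A) = 26.90 mol
n(Q) = 9.280×1000 / 249.20 = 37.24 mol
n/ν for D = 37.53/3 = 12.51
n/ν for B = 41.78/4 = 10.45
n/ν for A = 26.90/4 = 6.725
n/ν for Q = 37.24/3 = 12.41
Smallest n/ν is A → limiting reagent.
Q consumed = (3/4) × 26.90 = 20.18 mol
Q remaining = 37.24 − 20.18 = 17.06 mol
mass = 17.06 × 249.20 = 4251 g

4250 g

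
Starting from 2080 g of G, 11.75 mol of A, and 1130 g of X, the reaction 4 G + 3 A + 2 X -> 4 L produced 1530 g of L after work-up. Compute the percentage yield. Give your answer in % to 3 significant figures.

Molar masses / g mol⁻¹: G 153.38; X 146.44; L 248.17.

n(G) = 2080 / 153.38 = 13.56 mol
n(A) = 11.75 mol
n(X) = 1130 / 146.44 = 7.716 mol
n/ν for G = 13.56/4 = 3.390
n/ν for A = 11.75/3 = 3.917
n/ν for X = 7.716/2 = 3.858
Smallest n/ν is G → limiting reagent.
theoretical n(L) = (4/4) × 13.56 = 13.56 mol → 3365 g
% yield = 1530 / 3365 × 100 = 45.47 %

45.5 %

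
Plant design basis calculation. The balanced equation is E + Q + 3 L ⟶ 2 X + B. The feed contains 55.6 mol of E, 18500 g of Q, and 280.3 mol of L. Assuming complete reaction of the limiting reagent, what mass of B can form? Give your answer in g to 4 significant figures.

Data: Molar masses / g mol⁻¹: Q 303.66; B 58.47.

3251 g

n(E) = 55.60 mol
n(Q) = 18500 / 303.66 = 60.92 mol
n(L) = 280.3 mol
n/ν for E = 55.60/1 = 55.60
n/ν for Q = 60.92/1 = 60.92
n/ν for L = 280.3/3 = 93.43
Smallest n/ν is E → limiting reagent.
n(B) = (1/1) × 55.60 = 55.60 mol
mass = 55.60 × 58.47 = 3251 g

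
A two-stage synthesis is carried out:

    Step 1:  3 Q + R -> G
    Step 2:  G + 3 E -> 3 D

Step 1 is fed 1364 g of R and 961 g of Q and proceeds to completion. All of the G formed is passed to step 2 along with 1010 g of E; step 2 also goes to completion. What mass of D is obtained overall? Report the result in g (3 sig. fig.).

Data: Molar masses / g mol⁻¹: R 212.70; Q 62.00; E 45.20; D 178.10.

2760 g

Step 1:
n(R) = 1364 / 212.70 = 6.413 mol
n(Q) = 961.0 / 62.00 = 15.50 mol
n/ν for R = 6.413/1 = 6.413
n/ν for Q = 15.50/3 = 5.167
Smallest n/ν is Q → limiting reagent.
n(G) produced = (1/3) × 15.50 = 5.167 mol
Step 2:
n(G) available = 5.167 mol
n(E) = 1010 / 45.20 = 22.35 mol
n/ν for G = 5.167/1 = 5.167
n/ν for E = 22.35/3 = 7.450
Smallest n/ν is G → limiting reagent.
n(D) = (3/1) × 5.167 = 15.50 mol
mass = 15.50 × 178.10 = 2761 g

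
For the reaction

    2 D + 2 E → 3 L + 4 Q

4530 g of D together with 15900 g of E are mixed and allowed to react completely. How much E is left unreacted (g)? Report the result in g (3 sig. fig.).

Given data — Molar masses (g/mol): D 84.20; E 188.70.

n(D) = 4530 / 84.20 = 53.80 mol
n(E) = 15900 / 188.70 = 84.26 mol
n/ν for D = 53.80/2 = 26.90
n/ν for E = 84.26/2 = 42.13
Smallest n/ν is D → limiting reagent.
E consumed = (2/2) × 53.80 = 53.80 mol
E remaining = 84.26 − 53.80 = 30.46 mol
mass = 30.46 × 188.70 = 5748 g

5750 g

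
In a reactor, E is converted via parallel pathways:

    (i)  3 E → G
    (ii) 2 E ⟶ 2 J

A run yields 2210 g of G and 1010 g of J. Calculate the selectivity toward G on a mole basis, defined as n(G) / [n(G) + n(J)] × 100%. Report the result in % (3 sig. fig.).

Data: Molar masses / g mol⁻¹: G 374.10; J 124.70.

n(G) = 2210 / 374.10 = 5.908 mol
n(J) = 1010 / 124.70 = 8.099 mol
selectivity = 5.908/(5.908+8.099) × 100 = 42.18 %

42.2 %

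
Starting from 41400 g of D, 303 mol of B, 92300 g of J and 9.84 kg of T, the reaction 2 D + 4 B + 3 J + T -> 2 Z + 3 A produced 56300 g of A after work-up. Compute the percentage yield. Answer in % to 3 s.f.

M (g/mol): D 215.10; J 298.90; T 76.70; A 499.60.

49.6 %

n(D) = 41400 / 215.10 = 192.5 mol
n(B) = 303.0 mol
n(J) = 92300 / 298.90 = 308.8 mol
n(T) = 9.840×1000 / 76.70 = 128.3 mol
n/ν for D = 192.5/2 = 96.25
n/ν for B = 303.0/4 = 75.75
n/ν for J = 308.8/3 = 102.9
n/ν for T = 128.3/1 = 128.3
Smallest n/ν is B → limiting reagent.
theoretical n(A) = (3/4) × 303.0 = 227.3 mol → 113600 g
% yield = 56300 / 113600 × 100 = 49.56 %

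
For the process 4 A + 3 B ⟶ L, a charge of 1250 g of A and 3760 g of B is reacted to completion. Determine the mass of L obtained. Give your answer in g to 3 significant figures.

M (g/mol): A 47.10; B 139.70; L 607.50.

4030 g

n(A) = 1250 / 47.10 = 26.54 mol
n(B) = 3760 / 139.70 = 26.91 mol
n/ν for A = 26.54/4 = 6.635
n/ν for B = 26.91/3 = 8.970
Smallest n/ν is A → limiting reagent.
n(L) = (1/4) × 26.54 = 6.635 mol
mass = 6.635 × 607.50 = 4031 g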